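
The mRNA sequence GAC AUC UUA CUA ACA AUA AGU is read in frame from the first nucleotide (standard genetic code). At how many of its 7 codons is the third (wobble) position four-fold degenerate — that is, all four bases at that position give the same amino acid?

Codon 1 GAC (Asp): third position 2-fold.
Codon 2 AUC (Ile): third position 3-fold.
Codon 3 UUA (Leu): third position 2-fold.
Codon 4 CUA (Leu): third position 4-fold.
Codon 5 ACA (Thr): third position 4-fold.
Codon 6 AUA (Ile): third position 3-fold.
Codon 7 AGU (Ser): third position 2-fold.
Four-fold degenerate third positions: 2.

2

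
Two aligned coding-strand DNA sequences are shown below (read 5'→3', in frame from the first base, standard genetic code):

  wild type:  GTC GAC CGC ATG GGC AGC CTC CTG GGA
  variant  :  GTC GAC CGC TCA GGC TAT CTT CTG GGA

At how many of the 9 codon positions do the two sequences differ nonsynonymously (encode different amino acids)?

2

Codon 1: GTC Val / GTC Val — identical.
Codon 2: GAC Asp / GAC Asp — identical.
Codon 3: CGC Arg / CGC Arg — identical.
Codon 4: ATG Met / TCA Ser — nonsynonymous.
Codon 5: GGC Gly / GGC Gly — identical.
Codon 6: AGC Ser / TAT Tyr — nonsynonymous.
Codon 7: CTC Leu / CTT Leu — synonymous.
Codon 8: CTG Leu / CTG Leu — identical.
Codon 9: GGA Gly / GGA Gly — identical.
Nonsynonymous differences: 2.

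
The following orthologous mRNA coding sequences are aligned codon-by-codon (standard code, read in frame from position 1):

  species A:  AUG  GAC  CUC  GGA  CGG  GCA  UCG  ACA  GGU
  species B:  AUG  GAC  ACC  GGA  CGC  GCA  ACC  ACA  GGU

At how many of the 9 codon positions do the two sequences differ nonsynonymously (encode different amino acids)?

2

Codon 1: AUG Met / AUG Met — identical.
Codon 2: GAC Asp / GAC Asp — identical.
Codon 3: CUC Leu / ACC Thr — nonsynonymous.
Codon 4: GGA Gly / GGA Gly — identical.
Codon 5: CGG Arg / CGC Arg — synonymous.
Codon 6: GCA Ala / GCA Ala — identical.
Codon 7: UCG Ser / ACC Thr — nonsynonymous.
Codon 8: ACA Thr / ACA Thr — identical.
Codon 9: GGU Gly / GGU Gly — identical.
Nonsynonymous differences: 2.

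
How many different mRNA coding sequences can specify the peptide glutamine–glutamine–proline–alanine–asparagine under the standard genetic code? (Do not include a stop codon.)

128

Gln: 2 codons.
Gln: 2 codons.
Pro: 4 codons.
Ala: 4 codons.
Asn: 2 codons.
2 × 2 × 4 × 4 × 2 = 128.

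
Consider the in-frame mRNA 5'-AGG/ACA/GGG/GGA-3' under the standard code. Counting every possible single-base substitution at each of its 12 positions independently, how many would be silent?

11

Codon 1 (AGG, Arg): 2 synonymous substitutions.
Codon 2 (ACA, Thr): 3 synonymous substitutions.
Codon 3 (GGG, Gly): 3 synonymous substitutions.
Codon 4 (GGA, Gly): 3 synonymous substitutions.
Total: 2 + 3 + 3 + 3 = 11.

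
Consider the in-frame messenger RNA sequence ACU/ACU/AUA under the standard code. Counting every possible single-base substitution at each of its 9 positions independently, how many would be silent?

8

Codon 1 (ACU, Thr): 3 synonymous substitutions.
Codon 2 (ACU, Thr): 3 synonymous substitutions.
Codon 3 (AUA, Ile): 2 synonymous substitutions.
Total: 3 + 3 + 2 = 8.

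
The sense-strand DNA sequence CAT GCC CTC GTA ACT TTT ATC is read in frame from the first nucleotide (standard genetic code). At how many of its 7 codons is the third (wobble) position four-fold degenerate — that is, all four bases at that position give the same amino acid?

4

Codon 1 CAT (His): third position 2-fold.
Codon 2 GCC (Ala): third position 4-fold.
Codon 3 CTC (Leu): third position 4-fold.
Codon 4 GTA (Val): third position 4-fold.
Codon 5 ACT (Thr): third position 4-fold.
Codon 6 TTT (Phe): third position 2-fold.
Codon 7 ATC (Ile): third position 3-fold.
Four-fold degenerate third positions: 4.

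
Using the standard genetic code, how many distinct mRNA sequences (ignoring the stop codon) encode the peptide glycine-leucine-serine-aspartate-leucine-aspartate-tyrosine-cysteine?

Gly: 4 codons.
Leu: 6 codons.
Ser: 6 codons.
Asp: 2 codons.
Leu: 6 codons.
Asp: 2 codons.
Tyr: 2 codons.
Cys: 2 codons.
4 × 6 × 6 × 2 × 6 × 2 × 2 × 2 = 13824.

13824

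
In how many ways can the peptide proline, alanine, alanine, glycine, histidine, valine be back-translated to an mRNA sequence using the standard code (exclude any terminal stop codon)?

2048

Pro: 4 codons.
Ala: 4 codons.
Ala: 4 codons.
Gly: 4 codons.
His: 2 codons.
Val: 4 codons.
4 × 4 × 4 × 4 × 2 × 4 = 2048.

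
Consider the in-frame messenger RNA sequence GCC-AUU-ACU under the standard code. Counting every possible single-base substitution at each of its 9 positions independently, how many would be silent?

8

Codon 1 (GCC, Ala): 3 synonymous substitutions.
Codon 2 (AUU, Ile): 2 synonymous substitutions.
Codon 3 (ACU, Thr): 3 synonymous substitutions.
Total: 3 + 2 + 3 = 8.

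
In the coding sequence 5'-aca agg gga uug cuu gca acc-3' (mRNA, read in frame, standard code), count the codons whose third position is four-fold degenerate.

5

Codon 1 ACA (Thr): third position 4-fold.
Codon 2 AGG (Arg): third position 2-fold.
Codon 3 GGA (Gly): third position 4-fold.
Codon 4 UUG (Leu): third position 2-fold.
Codon 5 CUU (Leu): third position 4-fold.
Codon 6 GCA (Ala): third position 4-fold.
Codon 7 ACC (Thr): third position 4-fold.
Four-fold degenerate third positions: 5.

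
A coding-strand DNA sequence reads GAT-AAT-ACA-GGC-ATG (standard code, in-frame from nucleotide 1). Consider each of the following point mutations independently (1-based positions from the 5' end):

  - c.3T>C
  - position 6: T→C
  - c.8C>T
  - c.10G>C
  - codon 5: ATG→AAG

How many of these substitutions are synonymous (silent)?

Codon 1: GAT (Asp) → GAC (Asp) — synonymous.
Codon 2: AAT (Asn) → AAC (Asn) — synonymous.
Codon 3: ACA (Thr) → ATA (Ile) — missense.
Codon 4: GGC (Gly) → CGC (Arg) — missense.
Codon 5: ATG (Met) → AAG (Lys) — missense.
Synonymous: 2 of 5.

2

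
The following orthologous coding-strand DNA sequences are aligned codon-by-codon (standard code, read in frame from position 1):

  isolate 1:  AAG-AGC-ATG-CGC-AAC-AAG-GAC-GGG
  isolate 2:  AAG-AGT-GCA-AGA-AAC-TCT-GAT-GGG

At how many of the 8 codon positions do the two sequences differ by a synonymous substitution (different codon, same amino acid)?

Codon 1: AAG Lys / AAG Lys — identical.
Codon 2: AGC Ser / AGT Ser — synonymous.
Codon 3: ATG Met / GCA Ala — nonsynonymous.
Codon 4: CGC Arg / AGA Arg — synonymous.
Codon 5: AAC Asn / AAC Asn — identical.
Codon 6: AAG Lys / TCT Ser — nonsynonymous.
Codon 7: GAC Asp / GAT Asp — synonymous.
Codon 8: GGG Gly / GGG Gly — identical.
Synonymous differences: 3.

3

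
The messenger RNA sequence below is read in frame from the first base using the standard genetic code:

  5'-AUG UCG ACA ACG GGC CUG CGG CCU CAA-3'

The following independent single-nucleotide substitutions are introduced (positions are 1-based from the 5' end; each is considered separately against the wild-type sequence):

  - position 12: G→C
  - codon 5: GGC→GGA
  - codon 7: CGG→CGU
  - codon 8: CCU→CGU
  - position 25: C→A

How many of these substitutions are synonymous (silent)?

3

Codon 4: ACG (Thr) → ACC (Thr) — synonymous.
Codon 5: GGC (Gly) → GGA (Gly) — synonymous.
Codon 7: CGG (Arg) → CGU (Arg) — synonymous.
Codon 8: CCU (Pro) → CGU (Arg) — missense.
Codon 9: CAA (Gln) → AAA (Lys) — missense.
Synonymous: 3 of 5.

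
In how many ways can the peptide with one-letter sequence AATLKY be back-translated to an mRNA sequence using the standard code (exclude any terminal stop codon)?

Ala: 4 codons.
Ala: 4 codons.
Thr: 4 codons.
Leu: 6 codons.
Lys: 2 codons.
Tyr: 2 codons.
4 × 4 × 4 × 6 × 2 × 2 = 1536.

1536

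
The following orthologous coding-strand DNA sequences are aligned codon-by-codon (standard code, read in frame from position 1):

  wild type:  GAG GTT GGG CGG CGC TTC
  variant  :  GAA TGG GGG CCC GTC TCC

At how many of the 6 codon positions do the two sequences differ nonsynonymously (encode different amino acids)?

4

Codon 1: GAG Glu / GAA Glu — synonymous.
Codon 2: GTT Val / TGG Trp — nonsynonymous.
Codon 3: GGG Gly / GGG Gly — identical.
Codon 4: CGG Arg / CCC Pro — nonsynonymous.
Codon 5: CGC Arg / GTC Val — nonsynonymous.
Codon 6: TTC Phe / TCC Ser — nonsynonymous.
Nonsynonymous differences: 4.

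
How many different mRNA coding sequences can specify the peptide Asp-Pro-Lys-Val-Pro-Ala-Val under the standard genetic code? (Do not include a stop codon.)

4096

Asp: 2 codons.
Pro: 4 codons.
Lys: 2 codons.
Val: 4 codons.
Pro: 4 codons.
Ala: 4 codons.
Val: 4 codons.
2 × 4 × 2 × 4 × 4 × 4 × 4 = 4096.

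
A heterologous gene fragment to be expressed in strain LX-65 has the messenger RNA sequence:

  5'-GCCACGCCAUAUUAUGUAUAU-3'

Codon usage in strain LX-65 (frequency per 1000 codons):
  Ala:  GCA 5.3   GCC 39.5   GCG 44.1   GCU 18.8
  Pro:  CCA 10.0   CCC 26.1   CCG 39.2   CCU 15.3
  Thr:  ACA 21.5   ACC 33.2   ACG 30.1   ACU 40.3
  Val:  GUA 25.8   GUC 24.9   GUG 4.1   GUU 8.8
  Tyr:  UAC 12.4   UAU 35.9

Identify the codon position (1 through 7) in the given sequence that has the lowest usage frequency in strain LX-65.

3

Codon 1 GCC (Ala): 39.5 per 1000.
Codon 2 ACG (Thr): 30.1 per 1000.
Codon 3 CCA (Pro): 10.0 per 1000.
Codon 4 UAU (Tyr): 35.9 per 1000.
Codon 5 UAU (Tyr): 35.9 per 1000.
Codon 6 GUA (Val): 25.8 per 1000.
Codon 7 UAU (Tyr): 35.9 per 1000.
Lowest frequency is 10.0 at codon 3.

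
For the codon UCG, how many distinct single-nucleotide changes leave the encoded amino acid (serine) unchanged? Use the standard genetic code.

Position 1: none → 0 synonymous.
Position 2: none → 0 synonymous.
Position 3: UCU, UCC, UCA → 3 synonymous.
Total: 0 + 0 + 3 = 3.

3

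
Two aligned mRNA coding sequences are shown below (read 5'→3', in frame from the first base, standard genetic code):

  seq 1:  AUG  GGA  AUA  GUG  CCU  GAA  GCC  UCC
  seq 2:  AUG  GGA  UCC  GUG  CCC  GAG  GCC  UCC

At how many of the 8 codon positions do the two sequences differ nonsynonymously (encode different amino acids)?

1

Codon 1: AUG Met / AUG Met — identical.
Codon 2: GGA Gly / GGA Gly — identical.
Codon 3: AUA Ile / UCC Ser — nonsynonymous.
Codon 4: GUG Val / GUG Val — identical.
Codon 5: CCU Pro / CCC Pro — synonymous.
Codon 6: GAA Glu / GAG Glu — synonymous.
Codon 7: GCC Ala / GCC Ala — identical.
Codon 8: UCC Ser / UCC Ser — identical.
Nonsynonymous differences: 1.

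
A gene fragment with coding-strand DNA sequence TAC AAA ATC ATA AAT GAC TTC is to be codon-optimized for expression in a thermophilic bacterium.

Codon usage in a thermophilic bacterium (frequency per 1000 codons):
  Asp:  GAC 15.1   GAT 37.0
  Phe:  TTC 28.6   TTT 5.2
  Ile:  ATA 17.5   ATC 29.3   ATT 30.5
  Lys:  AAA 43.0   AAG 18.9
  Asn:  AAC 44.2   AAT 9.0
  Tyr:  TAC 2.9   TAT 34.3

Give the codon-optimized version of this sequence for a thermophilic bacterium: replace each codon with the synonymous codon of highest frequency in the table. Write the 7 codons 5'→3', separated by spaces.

TAT AAA ATT ATT AAC GAT TTC

Codon 1 (Tyr): best is TAT at 34.3.
Codon 2 (Lys): best is AAA at 43.0.
Codon 3 (Ile): best is ATT at 30.5.
Codon 4 (Ile): best is ATT at 30.5.
Codon 5 (Asn): best is AAC at 44.2.
Codon 6 (Asp): best is GAT at 37.0.
Codon 7 (Phe): best is TTC at 28.6.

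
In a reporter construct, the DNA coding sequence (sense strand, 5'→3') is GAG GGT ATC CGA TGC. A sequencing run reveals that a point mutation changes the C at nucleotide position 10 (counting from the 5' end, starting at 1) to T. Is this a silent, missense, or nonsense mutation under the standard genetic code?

Position 10 falls in codon 4: CGA → Arg.
After the substitution the codon is TGA → Stop.
The new codon is a stop codon, so this is a nonsense mutation.

nonsense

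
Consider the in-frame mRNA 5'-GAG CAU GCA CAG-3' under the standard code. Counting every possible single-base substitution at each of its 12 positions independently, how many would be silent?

6

Codon 1 (GAG, Glu): 1 synonymous substitution.
Codon 2 (CAU, His): 1 synonymous substitution.
Codon 3 (GCA, Ala): 3 synonymous substitutions.
Codon 4 (CAG, Gln): 1 synonymous substitution.
Total: 1 + 1 + 3 + 1 = 6.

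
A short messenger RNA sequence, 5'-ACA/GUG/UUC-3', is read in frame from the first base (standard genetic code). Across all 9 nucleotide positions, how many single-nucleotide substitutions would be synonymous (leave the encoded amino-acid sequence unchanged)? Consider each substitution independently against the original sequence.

7

Codon 1 (ACA, Thr): 3 synonymous substitutions.
Codon 2 (GUG, Val): 3 synonymous substitutions.
Codon 3 (UUC, Phe): 1 synonymous substitution.
Total: 3 + 3 + 1 = 7.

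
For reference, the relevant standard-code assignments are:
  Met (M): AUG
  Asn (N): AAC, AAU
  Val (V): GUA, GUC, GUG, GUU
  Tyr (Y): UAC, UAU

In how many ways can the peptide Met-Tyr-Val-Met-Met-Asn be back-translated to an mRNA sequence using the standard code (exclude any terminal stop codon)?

16

Met: 1 codon.
Tyr: 2 codons.
Val: 4 codons.
Met: 1 codon.
Met: 1 codon.
Asn: 2 codons.
1 × 2 × 4 × 1 × 1 × 2 = 16.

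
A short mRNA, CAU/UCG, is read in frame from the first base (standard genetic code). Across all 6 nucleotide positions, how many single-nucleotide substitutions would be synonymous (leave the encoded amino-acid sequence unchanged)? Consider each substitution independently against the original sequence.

Codon 1 (CAU, His): 1 synonymous substitution.
Codon 2 (UCG, Ser): 3 synonymous substitutions.
Total: 1 + 3 = 4.

4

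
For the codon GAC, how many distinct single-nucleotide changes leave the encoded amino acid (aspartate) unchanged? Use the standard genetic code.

1

Position 1: none → 0 synonymous.
Position 2: none → 0 synonymous.
Position 3: GAT → 1 synonymous.
Total: 0 + 0 + 1 = 1.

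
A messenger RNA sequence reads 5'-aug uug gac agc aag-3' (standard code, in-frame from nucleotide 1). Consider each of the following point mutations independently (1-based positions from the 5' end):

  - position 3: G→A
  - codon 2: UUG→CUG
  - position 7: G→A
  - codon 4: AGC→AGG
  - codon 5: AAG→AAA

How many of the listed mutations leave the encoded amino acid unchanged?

Codon 1: AUG (Met) → AUA (Ile) — missense.
Codon 2: UUG (Leu) → CUG (Leu) — synonymous.
Codon 3: GAC (Asp) → AAC (Asn) — missense.
Codon 4: AGC (Ser) → AGG (Arg) — missense.
Codon 5: AAG (Lys) → AAA (Lys) — synonymous.
Synonymous: 2 of 5.

2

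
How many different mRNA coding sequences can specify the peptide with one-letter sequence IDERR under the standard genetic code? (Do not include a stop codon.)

432

Ile: 3 codons.
Asp: 2 codons.
Glu: 2 codons.
Arg: 6 codons.
Arg: 6 codons.
3 × 2 × 2 × 6 × 6 = 432.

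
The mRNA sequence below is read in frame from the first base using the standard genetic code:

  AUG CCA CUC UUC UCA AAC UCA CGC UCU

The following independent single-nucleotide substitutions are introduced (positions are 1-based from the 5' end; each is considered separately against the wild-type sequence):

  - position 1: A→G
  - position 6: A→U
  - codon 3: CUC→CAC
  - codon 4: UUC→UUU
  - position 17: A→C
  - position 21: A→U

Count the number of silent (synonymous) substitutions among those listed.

3

Codon 1: AUG (Met) → GUG (Val) — missense.
Codon 2: CCA (Pro) → CCU (Pro) — synonymous.
Codon 3: CUC (Leu) → CAC (His) — missense.
Codon 4: UUC (Phe) → UUU (Phe) — synonymous.
Codon 6: AAC (Asn) → ACC (Thr) — missense.
Codon 7: UCA (Ser) → UCU (Ser) — synonymous.
Synonymous: 3 of 6.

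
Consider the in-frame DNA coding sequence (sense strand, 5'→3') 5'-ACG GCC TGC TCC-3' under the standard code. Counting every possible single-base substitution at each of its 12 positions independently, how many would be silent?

10

Codon 1 (ACG, Thr): 3 synonymous substitutions.
Codon 2 (GCC, Ala): 3 synonymous substitutions.
Codon 3 (TGC, Cys): 1 synonymous substitution.
Codon 4 (TCC, Ser): 3 synonymous substitutions.
Total: 3 + 3 + 1 + 3 = 10.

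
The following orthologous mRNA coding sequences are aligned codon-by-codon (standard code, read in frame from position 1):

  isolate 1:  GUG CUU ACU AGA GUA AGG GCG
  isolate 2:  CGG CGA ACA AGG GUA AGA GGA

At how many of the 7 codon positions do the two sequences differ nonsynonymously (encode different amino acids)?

3

Codon 1: GUG Val / CGG Arg — nonsynonymous.
Codon 2: CUU Leu / CGA Arg — nonsynonymous.
Codon 3: ACU Thr / ACA Thr — synonymous.
Codon 4: AGA Arg / AGG Arg — synonymous.
Codon 5: GUA Val / GUA Val — identical.
Codon 6: AGG Arg / AGA Arg — synonymous.
Codon 7: GCG Ala / GGA Gly — nonsynonymous.
Nonsynonymous differences: 3.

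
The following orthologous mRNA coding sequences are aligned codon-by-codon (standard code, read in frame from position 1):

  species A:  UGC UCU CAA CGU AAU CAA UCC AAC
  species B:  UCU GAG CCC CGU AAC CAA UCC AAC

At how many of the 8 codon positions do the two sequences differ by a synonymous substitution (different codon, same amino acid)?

1

Codon 1: UGC Cys / UCU Ser — nonsynonymous.
Codon 2: UCU Ser / GAG Glu — nonsynonymous.
Codon 3: CAA Gln / CCC Pro — nonsynonymous.
Codon 4: CGU Arg / CGU Arg — identical.
Codon 5: AAU Asn / AAC Asn — synonymous.
Codon 6: CAA Gln / CAA Gln — identical.
Codon 7: UCC Ser / UCC Ser — identical.
Codon 8: AAC Asn / AAC Asn — identical.
Synonymous differences: 1.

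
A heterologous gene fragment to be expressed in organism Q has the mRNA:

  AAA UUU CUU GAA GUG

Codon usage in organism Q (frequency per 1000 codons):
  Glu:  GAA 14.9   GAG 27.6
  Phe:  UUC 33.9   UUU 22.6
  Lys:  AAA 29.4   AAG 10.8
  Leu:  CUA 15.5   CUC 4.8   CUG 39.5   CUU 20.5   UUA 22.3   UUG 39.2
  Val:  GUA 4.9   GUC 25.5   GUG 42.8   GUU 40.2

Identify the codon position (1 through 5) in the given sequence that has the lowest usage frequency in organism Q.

Codon 1 AAA (Lys): 29.4 per 1000.
Codon 2 UUU (Phe): 22.6 per 1000.
Codon 3 CUU (Leu): 20.5 per 1000.
Codon 4 GAA (Glu): 14.9 per 1000.
Codon 5 GUG (Val): 42.8 per 1000.
Lowest frequency is 14.9 at codon 4.

4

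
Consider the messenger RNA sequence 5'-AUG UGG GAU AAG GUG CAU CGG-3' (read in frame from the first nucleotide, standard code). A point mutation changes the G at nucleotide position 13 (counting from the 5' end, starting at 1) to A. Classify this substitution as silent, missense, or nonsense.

Position 13 falls in codon 5: GUG → Val.
After the substitution the codon is AUG → Met.
Val ≠ Met, so this is a missense mutation.

missense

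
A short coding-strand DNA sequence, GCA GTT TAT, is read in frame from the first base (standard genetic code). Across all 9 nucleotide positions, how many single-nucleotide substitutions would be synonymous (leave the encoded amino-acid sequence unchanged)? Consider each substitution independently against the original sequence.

Codon 1 (GCA, Ala): 3 synonymous substitutions.
Codon 2 (GTT, Val): 3 synonymous substitutions.
Codon 3 (TAT, Tyr): 1 synonymous substitution.
Total: 3 + 3 + 1 = 7.

7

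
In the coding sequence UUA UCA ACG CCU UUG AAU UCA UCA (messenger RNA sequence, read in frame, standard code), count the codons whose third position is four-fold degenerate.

5

Codon 1 UUA (Leu): third position 2-fold.
Codon 2 UCA (Ser): third position 4-fold.
Codon 3 ACG (Thr): third position 4-fold.
Codon 4 CCU (Pro): third position 4-fold.
Codon 5 UUG (Leu): third position 2-fold.
Codon 6 AAU (Asn): third position 2-fold.
Codon 7 UCA (Ser): third position 4-fold.
Codon 8 UCA (Ser): third position 4-fold.
Four-fold degenerate third positions: 5.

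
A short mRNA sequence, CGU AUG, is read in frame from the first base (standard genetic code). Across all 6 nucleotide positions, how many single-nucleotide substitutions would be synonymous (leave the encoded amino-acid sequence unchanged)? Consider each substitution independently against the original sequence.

3

Codon 1 (CGU, Arg): 3 synonymous substitutions.
Codon 2 (AUG, Met): 0 synonymous substitutions.
Total: 3 + 0 = 3.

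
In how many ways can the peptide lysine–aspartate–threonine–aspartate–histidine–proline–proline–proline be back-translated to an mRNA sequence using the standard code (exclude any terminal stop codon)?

4096

Lys: 2 codons.
Asp: 2 codons.
Thr: 4 codons.
Asp: 2 codons.
His: 2 codons.
Pro: 4 codons.
Pro: 4 codons.
Pro: 4 codons.
2 × 2 × 4 × 2 × 2 × 4 × 4 × 4 = 4096.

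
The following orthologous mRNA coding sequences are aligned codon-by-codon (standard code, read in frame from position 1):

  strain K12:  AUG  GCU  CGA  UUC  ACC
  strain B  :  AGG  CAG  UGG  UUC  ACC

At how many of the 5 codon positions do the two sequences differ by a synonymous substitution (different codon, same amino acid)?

Codon 1: AUG Met / AGG Arg — nonsynonymous.
Codon 2: GCU Ala / CAG Gln — nonsynonymous.
Codon 3: CGA Arg / UGG Trp — nonsynonymous.
Codon 4: UUC Phe / UUC Phe — identical.
Codon 5: ACC Thr / ACC Thr — identical.
Synonymous differences: 0.

0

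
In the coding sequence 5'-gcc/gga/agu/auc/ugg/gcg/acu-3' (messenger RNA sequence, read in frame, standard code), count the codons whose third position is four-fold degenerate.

Codon 1 GCC (Ala): third position 4-fold.
Codon 2 GGA (Gly): third position 4-fold.
Codon 3 AGU (Ser): third position 2-fold.
Codon 4 AUC (Ile): third position 3-fold.
Codon 5 UGG (Trp): third position 1-fold.
Codon 6 GCG (Ala): third position 4-fold.
Codon 7 ACU (Thr): third position 4-fold.
Four-fold degenerate third positions: 4.

4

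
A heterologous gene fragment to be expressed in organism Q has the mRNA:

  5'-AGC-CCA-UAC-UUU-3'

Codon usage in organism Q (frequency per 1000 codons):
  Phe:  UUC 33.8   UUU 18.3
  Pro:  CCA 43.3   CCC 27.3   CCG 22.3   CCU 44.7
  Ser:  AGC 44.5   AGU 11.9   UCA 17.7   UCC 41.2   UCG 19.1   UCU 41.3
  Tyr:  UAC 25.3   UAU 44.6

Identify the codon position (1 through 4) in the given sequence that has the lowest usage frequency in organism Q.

Codon 1 AGC (Ser): 44.5 per 1000.
Codon 2 CCA (Pro): 43.3 per 1000.
Codon 3 UAC (Tyr): 25.3 per 1000.
Codon 4 UUU (Phe): 18.3 per 1000.
Lowest frequency is 18.3 at codon 4.

4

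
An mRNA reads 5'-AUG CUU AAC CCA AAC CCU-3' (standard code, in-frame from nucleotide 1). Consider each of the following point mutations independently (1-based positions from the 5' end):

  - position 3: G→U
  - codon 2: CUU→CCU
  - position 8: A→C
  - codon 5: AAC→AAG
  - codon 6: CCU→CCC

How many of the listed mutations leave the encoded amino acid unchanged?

Codon 1: AUG (Met) → AUU (Ile) — missense.
Codon 2: CUU (Leu) → CCU (Pro) — missense.
Codon 3: AAC (Asn) → ACC (Thr) — missense.
Codon 5: AAC (Asn) → AAG (Lys) — missense.
Codon 6: CCU (Pro) → CCC (Pro) — synonymous.
Synonymous: 1 of 5.

1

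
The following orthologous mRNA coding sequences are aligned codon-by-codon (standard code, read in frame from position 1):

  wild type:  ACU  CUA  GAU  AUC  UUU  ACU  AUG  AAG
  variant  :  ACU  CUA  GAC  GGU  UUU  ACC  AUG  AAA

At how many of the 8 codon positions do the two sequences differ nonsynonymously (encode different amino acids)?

1

Codon 1: ACU Thr / ACU Thr — identical.
Codon 2: CUA Leu / CUA Leu — identical.
Codon 3: GAU Asp / GAC Asp — synonymous.
Codon 4: AUC Ile / GGU Gly — nonsynonymous.
Codon 5: UUU Phe / UUU Phe — identical.
Codon 6: ACU Thr / ACC Thr — synonymous.
Codon 7: AUG Met / AUG Met — identical.
Codon 8: AAG Lys / AAA Lys — synonymous.
Nonsynonymous differences: 1.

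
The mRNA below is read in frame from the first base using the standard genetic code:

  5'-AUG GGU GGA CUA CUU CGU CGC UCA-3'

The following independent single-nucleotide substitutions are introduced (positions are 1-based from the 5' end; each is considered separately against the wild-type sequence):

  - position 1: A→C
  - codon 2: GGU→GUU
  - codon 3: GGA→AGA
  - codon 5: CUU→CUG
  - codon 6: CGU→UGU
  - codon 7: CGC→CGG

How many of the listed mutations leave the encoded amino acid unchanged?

Codon 1: AUG (Met) → CUG (Leu) — missense.
Codon 2: GGU (Gly) → GUU (Val) — missense.
Codon 3: GGA (Gly) → AGA (Arg) — missense.
Codon 5: CUU (Leu) → CUG (Leu) — synonymous.
Codon 6: CGU (Arg) → UGU (Cys) — missense.
Codon 7: CGC (Arg) → CGG (Arg) — synonymous.
Synonymous: 2 of 6.

2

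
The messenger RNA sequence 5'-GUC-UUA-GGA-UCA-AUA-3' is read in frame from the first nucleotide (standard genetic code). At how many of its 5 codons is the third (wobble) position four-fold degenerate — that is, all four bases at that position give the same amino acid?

Codon 1 GUC (Val): third position 4-fold.
Codon 2 UUA (Leu): third position 2-fold.
Codon 3 GGA (Gly): third position 4-fold.
Codon 4 UCA (Ser): third position 4-fold.
Codon 5 AUA (Ile): third position 3-fold.
Four-fold degenerate third positions: 3.

3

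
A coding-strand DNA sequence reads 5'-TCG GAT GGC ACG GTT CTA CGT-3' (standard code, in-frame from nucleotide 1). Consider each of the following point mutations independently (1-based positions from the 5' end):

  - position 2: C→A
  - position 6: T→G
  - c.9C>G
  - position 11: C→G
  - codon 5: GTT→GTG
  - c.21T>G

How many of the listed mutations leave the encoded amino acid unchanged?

3

Codon 1: TCG (Ser) → TAG (Stop) — nonsense.
Codon 2: GAT (Asp) → GAG (Glu) — missense.
Codon 3: GGC (Gly) → GGG (Gly) — synonymous.
Codon 4: ACG (Thr) → AGG (Arg) — missense.
Codon 5: GTT (Val) → GTG (Val) — synonymous.
Codon 7: CGT (Arg) → CGG (Arg) — synonymous.
Synonymous: 3 of 6.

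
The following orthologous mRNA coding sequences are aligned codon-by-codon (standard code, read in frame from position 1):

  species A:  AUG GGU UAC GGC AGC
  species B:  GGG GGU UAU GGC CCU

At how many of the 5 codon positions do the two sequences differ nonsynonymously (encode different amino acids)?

Codon 1: AUG Met / GGG Gly — nonsynonymous.
Codon 2: GGU Gly / GGU Gly — identical.
Codon 3: UAC Tyr / UAU Tyr — synonymous.
Codon 4: GGC Gly / GGC Gly — identical.
Codon 5: AGC Ser / CCU Pro — nonsynonymous.
Nonsynonymous differences: 2.

2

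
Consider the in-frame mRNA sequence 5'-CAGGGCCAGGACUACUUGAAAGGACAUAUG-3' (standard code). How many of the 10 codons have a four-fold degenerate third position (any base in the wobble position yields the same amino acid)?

Codon 1 CAG (Gln): third position 2-fold.
Codon 2 GGC (Gly): third position 4-fold.
Codon 3 CAG (Gln): third position 2-fold.
Codon 4 GAC (Asp): third position 2-fold.
Codon 5 UAC (Tyr): third position 2-fold.
Codon 6 UUG (Leu): third position 2-fold.
Codon 7 AAA (Lys): third position 2-fold.
Codon 8 GGA (Gly): third position 4-fold.
Codon 9 CAU (His): third position 2-fold.
Codon 10 AUG (Met): third position 1-fold.
Four-fold degenerate third positions: 2.

2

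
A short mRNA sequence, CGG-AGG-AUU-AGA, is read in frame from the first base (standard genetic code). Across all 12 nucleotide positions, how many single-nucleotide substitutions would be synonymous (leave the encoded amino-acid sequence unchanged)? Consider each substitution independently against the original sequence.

10

Codon 1 (CGG, Arg): 4 synonymous substitutions.
Codon 2 (AGG, Arg): 2 synonymous substitutions.
Codon 3 (AUU, Ile): 2 synonymous substitutions.
Codon 4 (AGA, Arg): 2 synonymous substitutions.
Total: 4 + 2 + 2 + 2 = 10.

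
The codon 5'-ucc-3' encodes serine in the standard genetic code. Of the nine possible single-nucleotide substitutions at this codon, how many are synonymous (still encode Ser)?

3

Position 1: none → 0 synonymous.
Position 2: none → 0 synonymous.
Position 3: UCU, UCA, UCG → 3 synonymous.
Total: 0 + 0 + 3 = 3.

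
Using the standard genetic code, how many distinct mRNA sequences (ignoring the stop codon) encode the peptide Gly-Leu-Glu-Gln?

96

Gly: 4 codons.
Leu: 6 codons.
Glu: 2 codons.
Gln: 2 codons.
4 × 6 × 2 × 2 = 96.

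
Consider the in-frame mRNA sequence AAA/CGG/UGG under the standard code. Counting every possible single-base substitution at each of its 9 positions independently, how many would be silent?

5

Codon 1 (AAA, Lys): 1 synonymous substitution.
Codon 2 (CGG, Arg): 4 synonymous substitutions.
Codon 3 (UGG, Trp): 0 synonymous substitutions.
Total: 1 + 4 + 0 = 5.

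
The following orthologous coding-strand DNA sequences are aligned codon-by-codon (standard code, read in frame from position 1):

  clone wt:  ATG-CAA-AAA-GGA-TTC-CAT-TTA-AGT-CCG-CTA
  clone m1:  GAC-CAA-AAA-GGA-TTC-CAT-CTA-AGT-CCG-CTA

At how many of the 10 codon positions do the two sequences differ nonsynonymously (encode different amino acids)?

1

Codon 1: ATG Met / GAC Asp — nonsynonymous.
Codon 2: CAA Gln / CAA Gln — identical.
Codon 3: AAA Lys / AAA Lys — identical.
Codon 4: GGA Gly / GGA Gly — identical.
Codon 5: TTC Phe / TTC Phe — identical.
Codon 6: CAT His / CAT His — identical.
Codon 7: TTA Leu / CTA Leu — synonymous.
Codon 8: AGT Ser / AGT Ser — identical.
Codon 9: CCG Pro / CCG Pro — identical.
Codon 10: CTA Leu / CTA Leu — identical.
Nonsynonymous differences: 1.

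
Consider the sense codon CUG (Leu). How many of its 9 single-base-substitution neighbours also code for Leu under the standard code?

4

Position 1: UUG → 1 synonymous.
Position 2: none → 0 synonymous.
Position 3: CUU, CUC, CUA → 3 synonymous.
Total: 1 + 0 + 3 = 4.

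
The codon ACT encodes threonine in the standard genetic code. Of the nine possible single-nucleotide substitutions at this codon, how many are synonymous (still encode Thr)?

Position 1: none → 0 synonymous.
Position 2: none → 0 synonymous.
Position 3: ACC, ACA, ACG → 3 synonymous.
Total: 0 + 0 + 3 = 3.

3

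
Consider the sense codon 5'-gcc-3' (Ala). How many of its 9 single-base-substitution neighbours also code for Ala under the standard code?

Position 1: none → 0 synonymous.
Position 2: none → 0 synonymous.
Position 3: GCU, GCA, GCG → 3 synonymous.
Total: 0 + 0 + 3 = 3.

3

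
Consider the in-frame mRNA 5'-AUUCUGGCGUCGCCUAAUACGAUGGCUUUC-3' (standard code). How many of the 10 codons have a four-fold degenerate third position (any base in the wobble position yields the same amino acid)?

Codon 1 AUU (Ile): third position 3-fold.
Codon 2 CUG (Leu): third position 4-fold.
Codon 3 GCG (Ala): third position 4-fold.
Codon 4 UCG (Ser): third position 4-fold.
Codon 5 CCU (Pro): third position 4-fold.
Codon 6 AAU (Asn): third position 2-fold.
Codon 7 ACG (Thr): third position 4-fold.
Codon 8 AUG (Met): third position 1-fold.
Codon 9 GCU (Ala): third position 4-fold.
Codon 10 UUC (Phe): third position 2-fold.
Four-fold degenerate third positions: 6.

6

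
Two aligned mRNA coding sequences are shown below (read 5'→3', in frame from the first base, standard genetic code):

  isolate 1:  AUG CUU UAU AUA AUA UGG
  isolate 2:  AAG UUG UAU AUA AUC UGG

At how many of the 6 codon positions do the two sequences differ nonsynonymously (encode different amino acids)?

Codon 1: AUG Met / AAG Lys — nonsynonymous.
Codon 2: CUU Leu / UUG Leu — synonymous.
Codon 3: UAU Tyr / UAU Tyr — identical.
Codon 4: AUA Ile / AUA Ile — identical.
Codon 5: AUA Ile / AUC Ile — synonymous.
Codon 6: UGG Trp / UGG Trp — identical.
Nonsynonymous differences: 1.

1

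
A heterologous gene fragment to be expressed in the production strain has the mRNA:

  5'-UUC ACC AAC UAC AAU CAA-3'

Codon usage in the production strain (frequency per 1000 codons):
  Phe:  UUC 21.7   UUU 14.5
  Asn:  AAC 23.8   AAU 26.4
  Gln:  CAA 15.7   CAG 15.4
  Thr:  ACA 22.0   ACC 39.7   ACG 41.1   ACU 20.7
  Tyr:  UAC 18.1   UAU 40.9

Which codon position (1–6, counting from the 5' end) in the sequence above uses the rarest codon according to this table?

Codon 1 UUC (Phe): 21.7 per 1000.
Codon 2 ACC (Thr): 39.7 per 1000.
Codon 3 AAC (Asn): 23.8 per 1000.
Codon 4 UAC (Tyr): 18.1 per 1000.
Codon 5 AAU (Asn): 26.4 per 1000.
Codon 6 CAA (Gln): 15.7 per 1000.
Lowest frequency is 15.7 at codon 6.

6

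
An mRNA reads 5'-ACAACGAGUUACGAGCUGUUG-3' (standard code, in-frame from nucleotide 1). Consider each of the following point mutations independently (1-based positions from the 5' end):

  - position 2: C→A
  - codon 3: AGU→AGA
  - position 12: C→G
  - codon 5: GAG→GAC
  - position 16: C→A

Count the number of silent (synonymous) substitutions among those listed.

0

Codon 1: ACA (Thr) → AAA (Lys) — missense.
Codon 3: AGU (Ser) → AGA (Arg) — missense.
Codon 4: UAC (Tyr) → UAG (Stop) — nonsense.
Codon 5: GAG (Glu) → GAC (Asp) — missense.
Codon 6: CUG (Leu) → AUG (Met) — missense.
Synonymous: 0 of 5.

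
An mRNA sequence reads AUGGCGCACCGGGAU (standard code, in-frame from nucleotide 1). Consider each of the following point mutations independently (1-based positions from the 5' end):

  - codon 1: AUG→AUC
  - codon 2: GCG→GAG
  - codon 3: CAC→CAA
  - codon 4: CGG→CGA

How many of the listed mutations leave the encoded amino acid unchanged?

Codon 1: AUG (Met) → AUC (Ile) — missense.
Codon 2: GCG (Ala) → GAG (Glu) — missense.
Codon 3: CAC (His) → CAA (Gln) — missense.
Codon 4: CGG (Arg) → CGA (Arg) — synonymous.
Synonymous: 1 of 4.

1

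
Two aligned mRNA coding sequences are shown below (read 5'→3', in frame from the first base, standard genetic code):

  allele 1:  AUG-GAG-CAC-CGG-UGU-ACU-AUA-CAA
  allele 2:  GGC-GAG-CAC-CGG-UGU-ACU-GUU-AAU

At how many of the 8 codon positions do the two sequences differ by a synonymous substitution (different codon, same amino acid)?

0

Codon 1: AUG Met / GGC Gly — nonsynonymous.
Codon 2: GAG Glu / GAG Glu — identical.
Codon 3: CAC His / CAC His — identical.
Codon 4: CGG Arg / CGG Arg — identical.
Codon 5: UGU Cys / UGU Cys — identical.
Codon 6: ACU Thr / ACU Thr — identical.
Codon 7: AUA Ile / GUU Val — nonsynonymous.
Codon 8: CAA Gln / AAU Asn — nonsynonymous.
Synonymous differences: 0.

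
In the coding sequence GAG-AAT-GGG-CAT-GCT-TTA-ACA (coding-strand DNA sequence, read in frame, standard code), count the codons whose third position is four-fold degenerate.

Codon 1 GAG (Glu): third position 2-fold.
Codon 2 AAT (Asn): third position 2-fold.
Codon 3 GGG (Gly): third position 4-fold.
Codon 4 CAT (His): third position 2-fold.
Codon 5 GCT (Ala): third position 4-fold.
Codon 6 TTA (Leu): third position 2-fold.
Codon 7 ACA (Thr): third position 4-fold.
Four-fold degenerate third positions: 3.

3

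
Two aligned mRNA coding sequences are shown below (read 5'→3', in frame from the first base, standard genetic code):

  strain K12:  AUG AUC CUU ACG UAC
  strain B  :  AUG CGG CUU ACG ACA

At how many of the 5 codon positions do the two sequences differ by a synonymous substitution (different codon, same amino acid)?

Codon 1: AUG Met / AUG Met — identical.
Codon 2: AUC Ile / CGG Arg — nonsynonymous.
Codon 3: CUU Leu / CUU Leu — identical.
Codon 4: ACG Thr / ACG Thr — identical.
Codon 5: UAC Tyr / ACA Thr — nonsynonymous.
Synonymous differences: 0.

0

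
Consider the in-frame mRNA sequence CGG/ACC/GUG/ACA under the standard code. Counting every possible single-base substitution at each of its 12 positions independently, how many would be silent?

Codon 1 (CGG, Arg): 4 synonymous substitutions.
Codon 2 (ACC, Thr): 3 synonymous substitutions.
Codon 3 (GUG, Val): 3 synonymous substitutions.
Codon 4 (ACA, Thr): 3 synonymous substitutions.
Total: 4 + 3 + 3 + 3 = 13.

13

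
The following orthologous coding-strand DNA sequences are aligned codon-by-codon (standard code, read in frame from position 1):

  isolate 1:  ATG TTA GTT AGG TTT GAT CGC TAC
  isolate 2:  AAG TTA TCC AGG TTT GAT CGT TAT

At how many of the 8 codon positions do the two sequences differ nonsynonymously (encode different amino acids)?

Codon 1: ATG Met / AAG Lys — nonsynonymous.
Codon 2: TTA Leu / TTA Leu — identical.
Codon 3: GTT Val / TCC Ser — nonsynonymous.
Codon 4: AGG Arg / AGG Arg — identical.
Codon 5: TTT Phe / TTT Phe — identical.
Codon 6: GAT Asp / GAT Asp — identical.
Codon 7: CGC Arg / CGT Arg — synonymous.
Codon 8: TAC Tyr / TAT Tyr — synonymous.
Nonsynonymous differences: 2.

2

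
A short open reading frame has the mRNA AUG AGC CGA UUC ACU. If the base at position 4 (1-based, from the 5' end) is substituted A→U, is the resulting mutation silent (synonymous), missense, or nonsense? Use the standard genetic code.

Position 4 falls in codon 2: AGC → Ser.
After the substitution the codon is UGC → Cys.
Ser ≠ Cys, so this is a missense mutation.

missense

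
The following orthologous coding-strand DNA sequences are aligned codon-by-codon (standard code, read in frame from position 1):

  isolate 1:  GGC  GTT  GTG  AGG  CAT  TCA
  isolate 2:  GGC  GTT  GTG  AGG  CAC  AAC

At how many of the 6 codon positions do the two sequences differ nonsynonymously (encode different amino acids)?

Codon 1: GGC Gly / GGC Gly — identical.
Codon 2: GTT Val / GTT Val — identical.
Codon 3: GTG Val / GTG Val — identical.
Codon 4: AGG Arg / AGG Arg — identical.
Codon 5: CAT His / CAC His — synonymous.
Codon 6: TCA Ser / AAC Asn — nonsynonymous.
Nonsynonymous differences: 1.

1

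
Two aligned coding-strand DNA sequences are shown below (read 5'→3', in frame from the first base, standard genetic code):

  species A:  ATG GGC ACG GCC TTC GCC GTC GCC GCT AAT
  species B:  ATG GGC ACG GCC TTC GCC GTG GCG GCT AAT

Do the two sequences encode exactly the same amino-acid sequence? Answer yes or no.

yes

Codon 1: ATG Met / ATG Met — identical.
Codon 2: GGC Gly / GGC Gly — identical.
Codon 3: ACG Thr / ACG Thr — identical.
Codon 4: GCC Ala / GCC Ala — identical.
Codon 5: TTC Phe / TTC Phe — identical.
Codon 6: GCC Ala / GCC Ala — identical.
Codon 7: GTC Val / GTG Val — synonymous.
Codon 8: GCC Ala / GCG Ala — synonymous.
Codon 9: GCT Ala / GCT Ala — identical.
Codon 10: AAT Asn / AAT Asn — identical.
Nonsynonymous differences: 0 → same protein.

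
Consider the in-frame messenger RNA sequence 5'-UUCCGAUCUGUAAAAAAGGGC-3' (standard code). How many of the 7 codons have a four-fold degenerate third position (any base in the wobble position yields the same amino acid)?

4

Codon 1 UUC (Phe): third position 2-fold.
Codon 2 CGA (Arg): third position 4-fold.
Codon 3 UCU (Ser): third position 4-fold.
Codon 4 GUA (Val): third position 4-fold.
Codon 5 AAA (Lys): third position 2-fold.
Codon 6 AAG (Lys): third position 2-fold.
Codon 7 GGC (Gly): third position 4-fold.
Four-fold degenerate third positions: 4.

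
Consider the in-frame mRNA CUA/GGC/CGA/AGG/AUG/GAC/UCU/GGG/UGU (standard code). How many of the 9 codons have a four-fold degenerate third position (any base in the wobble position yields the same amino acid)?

5

Codon 1 CUA (Leu): third position 4-fold.
Codon 2 GGC (Gly): third position 4-fold.
Codon 3 CGA (Arg): third position 4-fold.
Codon 4 AGG (Arg): third position 2-fold.
Codon 5 AUG (Met): third position 1-fold.
Codon 6 GAC (Asp): third position 2-fold.
Codon 7 UCU (Ser): third position 4-fold.
Codon 8 GGG (Gly): third position 4-fold.
Codon 9 UGU (Cys): third position 2-fold.
Four-fold degenerate third positions: 5.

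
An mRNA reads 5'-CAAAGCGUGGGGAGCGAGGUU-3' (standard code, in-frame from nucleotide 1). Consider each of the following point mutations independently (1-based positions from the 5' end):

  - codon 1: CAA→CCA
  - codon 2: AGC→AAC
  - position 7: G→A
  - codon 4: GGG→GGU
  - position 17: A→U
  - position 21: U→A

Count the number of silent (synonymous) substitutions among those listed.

2

Codon 1: CAA (Gln) → CCA (Pro) — missense.
Codon 2: AGC (Ser) → AAC (Asn) — missense.
Codon 3: GUG (Val) → AUG (Met) — missense.
Codon 4: GGG (Gly) → GGU (Gly) — synonymous.
Codon 6: GAG (Glu) → GUG (Val) — missense.
Codon 7: GUU (Val) → GUA (Val) — synonymous.
Synonymous: 2 of 6.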